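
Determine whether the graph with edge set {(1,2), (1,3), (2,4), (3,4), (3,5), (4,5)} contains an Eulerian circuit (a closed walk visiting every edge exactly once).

Step 1: Find the degree of each vertex:
  deg(1) = 2
  deg(2) = 2
  deg(3) = 3
  deg(4) = 3
  deg(5) = 2

Step 2: Count vertices with odd degree:
  Odd-degree vertices: 3, 4 (2 total)

Step 3: Apply Euler's theorem:
  - Eulerian circuit exists iff graph is connected and all vertices have even degree
  - Eulerian path exists iff graph is connected and has 0 or 2 odd-degree vertices

Graph is connected with exactly 2 odd-degree vertices (3, 4).
Eulerian path exists (starting and ending at the odd-degree vertices), but no Eulerian circuit.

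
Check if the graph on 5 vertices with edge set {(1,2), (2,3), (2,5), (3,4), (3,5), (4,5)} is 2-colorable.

Step 1: Attempt 2-coloring using BFS:
  Start at vertex 1, assign color 0
  Color vertex 2 with color 1 (neighbor of 1)
  Color vertex 3 with color 0 (neighbor of 2)
  Color vertex 5 with color 0 (neighbor of 2)
  Color vertex 4 with color 1 (neighbor of 3)

Step 2: Conflict found! Vertices 3 and 5 are adjacent but have the same color.
This means the graph contains an odd cycle.

The graph is NOT bipartite.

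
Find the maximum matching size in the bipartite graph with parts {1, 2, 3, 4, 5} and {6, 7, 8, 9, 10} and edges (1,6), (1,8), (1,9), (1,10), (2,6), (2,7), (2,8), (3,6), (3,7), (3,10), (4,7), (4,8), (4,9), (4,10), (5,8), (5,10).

Step 1: List the neighbors of each left vertex:
  1: 6, 8, 9, 10
  2: 6, 7, 8
  3: 6, 7, 10
  4: 7, 8, 9, 10
  5: 8, 10

Step 2: Greedily match left vertices, then look for augmenting paths:
  Match 1 -- 6
  Match 2 -- 7
  Match 3 -- 10
  Match 4 -- 9
  Match 5 -- 8
  No augmenting path remains.

Step 3: Verify this is maximum:
  Matching size 5 = min(|L|, |R|) = min(5, 5), which is an upper bound, so this matching is maximum.

Maximum matching: {(1,6), (2,7), (3,10), (4,9), (5,8)}
Size: 5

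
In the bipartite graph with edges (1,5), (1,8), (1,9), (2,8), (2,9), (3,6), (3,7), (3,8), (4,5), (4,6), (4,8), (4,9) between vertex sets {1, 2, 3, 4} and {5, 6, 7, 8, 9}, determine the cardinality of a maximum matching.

Step 1: List the neighbors of each left vertex:
  1: 5, 8, 9
  2: 8, 9
  3: 6, 7, 8
  4: 5, 6, 8, 9

Step 2: Greedily match left vertices, then look for augmenting paths:
  Match 1 -- 5
  Match 2 -- 8
  Match 3 -- 6
  Match 4 -- 9
  No augmenting path remains.

Step 3: Verify this is maximum:
  Matching size 4 = min(|L|, |R|) = min(4, 5), which is an upper bound, so this matching is maximum.

Maximum matching: {(1,5), (2,8), (3,6), (4,9)}
Size: 4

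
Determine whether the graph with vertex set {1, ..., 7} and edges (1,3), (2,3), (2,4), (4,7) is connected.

Step 1: Build adjacency list from edges:
  1: 3
  2: 3, 4
  3: 1, 2
  4: 2, 7
  5: (none)
  6: (none)
  7: 4

Step 2: Run BFS/DFS from vertex 1:
  Visited: {1, 3, 2, 4, 7}
  Reached 5 of 7 vertices

Step 3: Only 5 of 7 vertices reached. Graph is disconnected.
Connected components: {1, 2, 3, 4, 7}, {5}, {6}
Answer: No, the graph is not connected (3 components).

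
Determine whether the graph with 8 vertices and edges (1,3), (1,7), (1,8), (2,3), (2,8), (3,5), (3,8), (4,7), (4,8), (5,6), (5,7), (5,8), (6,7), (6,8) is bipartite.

Step 1: Attempt 2-coloring using BFS:
  Start at vertex 1, assign color 0
  Color vertex 3 with color 1 (neighbor of 1)
  Color vertex 7 with color 1 (neighbor of 1)
  Color vertex 8 with color 1 (neighbor of 1)
  Color vertex 2 with color 0 (neighbor of 3)
  Color vertex 5 with color 0 (neighbor of 3)

Step 2: Conflict found! Vertices 3 and 8 are adjacent but have the same color.
This means the graph contains an odd cycle.

The graph is NOT bipartite.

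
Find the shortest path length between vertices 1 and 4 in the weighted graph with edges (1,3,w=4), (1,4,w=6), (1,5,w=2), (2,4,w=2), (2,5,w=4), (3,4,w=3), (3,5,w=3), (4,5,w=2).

Step 1: Build adjacency list with weights:
  1: 3(w=4), 4(w=6), 5(w=2)
  2: 4(w=2), 5(w=4)
  3: 1(w=4), 4(w=3), 5(w=3)
  4: 1(w=6), 2(w=2), 3(w=3), 5(w=2)
  5: 1(w=2), 2(w=4), 3(w=3), 4(w=2)

Step 2: Apply Dijkstra's algorithm from vertex 1:
  Visit vertex 1 (distance=0)
    Update dist[3] = 4
    Update dist[4] = 6
    Update dist[5] = 2
  Visit vertex 5 (distance=2)
    Update dist[2] = 6
    Update dist[4] = 4
  Visit vertex 3 (distance=4)
  Visit vertex 4 (distance=4)

Step 3: Shortest path: 1 -> 5 -> 4
Total weight: 2 + 2 = 4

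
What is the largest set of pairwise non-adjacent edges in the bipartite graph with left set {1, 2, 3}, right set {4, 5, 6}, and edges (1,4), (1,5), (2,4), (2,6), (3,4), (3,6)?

Step 1: List the neighbors of each left vertex:
  1: 4, 5
  2: 4, 6
  3: 4, 6

Step 2: Greedily match left vertices, then look for augmenting paths:
  Match 1 -- 5
  Match 2 -- 6
  Match 3 -- 4
  No augmenting path remains.

Step 3: Verify this is maximum:
  Matching size 3 = min(|L|, |R|) = min(3, 3), which is an upper bound, so this matching is maximum.

Maximum matching: {(1,5), (2,6), (3,4)}
Size: 3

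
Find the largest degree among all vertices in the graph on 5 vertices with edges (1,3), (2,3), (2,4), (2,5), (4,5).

Step 1: Count edges incident to each vertex:
  deg(1) = 1 (neighbors: 3)
  deg(2) = 3 (neighbors: 3, 4, 5)
  deg(3) = 2 (neighbors: 1, 2)
  deg(4) = 2 (neighbors: 2, 5)
  deg(5) = 2 (neighbors: 2, 4)

Step 2: Find maximum:
  max(1, 3, 2, 2, 2) = 3 (vertex 2)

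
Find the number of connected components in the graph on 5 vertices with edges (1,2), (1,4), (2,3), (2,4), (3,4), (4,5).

Step 1: Build adjacency list from edges:
  1: 2, 4
  2: 1, 3, 4
  3: 2, 4
  4: 1, 2, 3, 5
  5: 4

Step 2: Run BFS/DFS from vertex 1:
  Visited: {1, 2, 4, 3, 5}
  Reached 5 of 5 vertices

Step 3: All 5 vertices reached from vertex 1, so the graph is connected.
Number of connected components: 1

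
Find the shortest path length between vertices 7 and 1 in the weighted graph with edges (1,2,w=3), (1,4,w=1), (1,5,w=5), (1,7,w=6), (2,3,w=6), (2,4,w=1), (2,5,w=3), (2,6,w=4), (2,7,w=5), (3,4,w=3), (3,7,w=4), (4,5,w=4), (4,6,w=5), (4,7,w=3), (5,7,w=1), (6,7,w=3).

Step 1: Build adjacency list with weights:
  1: 2(w=3), 4(w=1), 5(w=5), 7(w=6)
  2: 1(w=3), 3(w=6), 4(w=1), 5(w=3), 6(w=4), 7(w=5)
  3: 2(w=6), 4(w=3), 7(w=4)
  4: 1(w=1), 2(w=1), 3(w=3), 5(w=4), 6(w=5), 7(w=3)
  5: 1(w=5), 2(w=3), 4(w=4), 7(w=1)
  6: 2(w=4), 4(w=5), 7(w=3)
  7: 1(w=6), 2(w=5), 3(w=4), 4(w=3), 5(w=1), 6(w=3)

Step 2: Apply Dijkstra's algorithm from vertex 7:
  Visit vertex 7 (distance=0)
    Update dist[1] = 6
    Update dist[2] = 5
    Update dist[3] = 4
    Update dist[4] = 3
    Update dist[5] = 1
    Update dist[6] = 3
  Visit vertex 5 (distance=1)
    Update dist[2] = 4
  Visit vertex 4 (distance=3)
    Update dist[1] = 4
  Visit vertex 6 (distance=3)
  Visit vertex 1 (distance=4)

Step 3: Shortest path: 7 -> 4 -> 1
Total weight: 3 + 1 = 4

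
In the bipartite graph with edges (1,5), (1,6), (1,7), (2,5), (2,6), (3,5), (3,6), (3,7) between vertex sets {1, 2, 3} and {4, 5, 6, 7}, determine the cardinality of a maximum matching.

Step 1: List the neighbors of each left vertex:
  1: 5, 6, 7
  2: 5, 6
  3: 5, 6, 7

Step 2: Greedily match left vertices, then look for augmenting paths:
  Match 1 -- 5
  Match 2 -- 6
  Match 3 -- 7
  No augmenting path remains.

Step 3: Verify this is maximum:
  Matching size 3 = min(|L|, |R|) = min(3, 4), which is an upper bound, so this matching is maximum.

Maximum matching: {(1,5), (2,6), (3,7)}
Size: 3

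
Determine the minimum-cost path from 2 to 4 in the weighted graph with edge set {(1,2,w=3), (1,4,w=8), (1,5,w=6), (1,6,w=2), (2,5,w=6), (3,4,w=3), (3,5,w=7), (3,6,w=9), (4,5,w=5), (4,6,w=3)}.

Step 1: Build adjacency list with weights:
  1: 2(w=3), 4(w=8), 5(w=6), 6(w=2)
  2: 1(w=3), 5(w=6)
  3: 4(w=3), 5(w=7), 6(w=9)
  4: 1(w=8), 3(w=3), 5(w=5), 6(w=3)
  5: 1(w=6), 2(w=6), 3(w=7), 4(w=5)
  6: 1(w=2), 3(w=9), 4(w=3)

Step 2: Apply Dijkstra's algorithm from vertex 2:
  Visit vertex 2 (distance=0)
    Update dist[1] = 3
    Update dist[5] = 6
  Visit vertex 1 (distance=3)
    Update dist[4] = 11
    Update dist[6] = 5
  Visit vertex 6 (distance=5)
    Update dist[3] = 14
    Update dist[4] = 8
  Visit vertex 5 (distance=6)
    Update dist[3] = 13
  Visit vertex 4 (distance=8)
    Update dist[3] = 11

Step 3: Shortest path: 2 -> 1 -> 6 -> 4
Total weight: 3 + 2 + 3 = 8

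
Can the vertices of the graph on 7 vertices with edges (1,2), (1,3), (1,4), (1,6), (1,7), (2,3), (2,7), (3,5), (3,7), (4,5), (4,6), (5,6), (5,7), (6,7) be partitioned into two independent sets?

Step 1: Attempt 2-coloring using BFS:
  Start at vertex 1, assign color 0
  Color vertex 2 with color 1 (neighbor of 1)
  Color vertex 3 with color 1 (neighbor of 1)
  Color vertex 4 with color 1 (neighbor of 1)
  Color vertex 6 with color 1 (neighbor of 1)
  Color vertex 7 with color 1 (neighbor of 1)

Step 2: Conflict found! Vertices 2 and 3 are adjacent but have the same color.
This means the graph contains an odd cycle.

The graph is NOT bipartite.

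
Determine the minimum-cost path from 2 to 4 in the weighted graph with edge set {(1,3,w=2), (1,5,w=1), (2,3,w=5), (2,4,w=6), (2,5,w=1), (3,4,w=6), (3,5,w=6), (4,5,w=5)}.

Step 1: Build adjacency list with weights:
  1: 3(w=2), 5(w=1)
  2: 3(w=5), 4(w=6), 5(w=1)
  3: 1(w=2), 2(w=5), 4(w=6), 5(w=6)
  4: 2(w=6), 3(w=6), 5(w=5)
  5: 1(w=1), 2(w=1), 3(w=6), 4(w=5)

Step 2: Apply Dijkstra's algorithm from vertex 2:
  Visit vertex 2 (distance=0)
    Update dist[3] = 5
    Update dist[4] = 6
    Update dist[5] = 1
  Visit vertex 5 (distance=1)
    Update dist[1] = 2
  Visit vertex 1 (distance=2)
    Update dist[3] = 4
  Visit vertex 3 (distance=4)
  Visit vertex 4 (distance=6)

Step 3: Shortest path: 2 -> 4
Total weight: 6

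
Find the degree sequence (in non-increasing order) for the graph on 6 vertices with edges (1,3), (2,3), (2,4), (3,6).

Step 1: Count edges incident to each vertex:
  deg(1) = 1 (neighbors: 3)
  deg(2) = 2 (neighbors: 3, 4)
  deg(3) = 3 (neighbors: 1, 2, 6)
  deg(4) = 1 (neighbors: 2)
  deg(5) = 0 (neighbors: none)
  deg(6) = 1 (neighbors: 3)

Step 2: Sort degrees in non-increasing order:
  Degrees: [1, 2, 3, 1, 0, 1] -> sorted: [3, 2, 1, 1, 1, 0]

Degree sequence: [3, 2, 1, 1, 1, 0]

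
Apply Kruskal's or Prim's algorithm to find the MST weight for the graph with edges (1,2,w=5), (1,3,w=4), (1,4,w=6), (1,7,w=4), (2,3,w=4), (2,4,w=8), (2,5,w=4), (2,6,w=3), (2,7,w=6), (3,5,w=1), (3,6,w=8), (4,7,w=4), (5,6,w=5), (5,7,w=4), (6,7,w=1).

Apply Kruskal's algorithm (sort edges by weight, add if no cycle):

Sorted edges by weight:
  (3,5) w=1
  (6,7) w=1
  (2,6) w=3
  (1,7) w=4
  (1,3) w=4
  (2,3) w=4
  (2,5) w=4
  (4,7) w=4
  (5,7) w=4
  (1,2) w=5
  (5,6) w=5
  (1,4) w=6
  (2,7) w=6
  (2,4) w=8
  (3,6) w=8

Add edge (3,5) w=1 -- no cycle. Running total: 1
Add edge (6,7) w=1 -- no cycle. Running total: 2
Add edge (2,6) w=3 -- no cycle. Running total: 5
Add edge (1,7) w=4 -- no cycle. Running total: 9
Add edge (1,3) w=4 -- no cycle. Running total: 13
Skip edge (2,3) w=4 -- would create cycle
Skip edge (2,5) w=4 -- would create cycle
Add edge (4,7) w=4 -- no cycle. Running total: 17

MST edges: (3,5,w=1), (6,7,w=1), (2,6,w=3), (1,7,w=4), (1,3,w=4), (4,7,w=4)
Total MST weight: 1 + 1 + 3 + 4 + 4 + 4 = 17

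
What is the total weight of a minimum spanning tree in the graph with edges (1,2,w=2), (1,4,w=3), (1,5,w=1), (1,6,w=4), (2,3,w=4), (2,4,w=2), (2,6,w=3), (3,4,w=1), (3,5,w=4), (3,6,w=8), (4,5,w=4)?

Apply Kruskal's algorithm (sort edges by weight, add if no cycle):

Sorted edges by weight:
  (1,5) w=1
  (3,4) w=1
  (1,2) w=2
  (2,4) w=2
  (1,4) w=3
  (2,6) w=3
  (1,6) w=4
  (2,3) w=4
  (3,5) w=4
  (4,5) w=4
  (3,6) w=8

Add edge (1,5) w=1 -- no cycle. Running total: 1
Add edge (3,4) w=1 -- no cycle. Running total: 2
Add edge (1,2) w=2 -- no cycle. Running total: 4
Add edge (2,4) w=2 -- no cycle. Running total: 6
Skip edge (1,4) w=3 -- would create cycle
Add edge (2,6) w=3 -- no cycle. Running total: 9

MST edges: (1,5,w=1), (3,4,w=1), (1,2,w=2), (2,4,w=2), (2,6,w=3)
Total MST weight: 1 + 1 + 2 + 2 + 3 = 9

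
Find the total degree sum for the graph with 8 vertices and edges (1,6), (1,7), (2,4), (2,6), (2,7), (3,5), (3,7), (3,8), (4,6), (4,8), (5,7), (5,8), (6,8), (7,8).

Step 1: Count edges incident to each vertex:
  deg(1) = 2 (neighbors: 6, 7)
  deg(2) = 3 (neighbors: 4, 6, 7)
  deg(3) = 3 (neighbors: 5, 7, 8)
  deg(4) = 3 (neighbors: 2, 6, 8)
  deg(5) = 3 (neighbors: 3, 7, 8)
  deg(6) = 4 (neighbors: 1, 2, 4, 8)
  deg(7) = 5 (neighbors: 1, 2, 3, 5, 8)
  deg(8) = 5 (neighbors: 3, 4, 5, 6, 7)

Step 2: Sum all degrees:
  2 + 3 + 3 + 3 + 3 + 4 + 5 + 5 = 28

Verification: sum of degrees = 2 * |E| = 2 * 14 = 28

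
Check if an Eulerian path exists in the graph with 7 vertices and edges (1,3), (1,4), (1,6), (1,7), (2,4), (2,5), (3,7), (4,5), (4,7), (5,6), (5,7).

Step 1: Find the degree of each vertex:
  deg(1) = 4
  deg(2) = 2
  deg(3) = 2
  deg(4) = 4
  deg(5) = 4
  deg(6) = 2
  deg(7) = 4

Step 2: Count vertices with odd degree:
  All vertices have even degree (0 odd-degree vertices)

Step 3: Apply Euler's theorem:
  - Eulerian circuit exists iff graph is connected and all vertices have even degree
  - Eulerian path exists iff graph is connected and has 0 or 2 odd-degree vertices

Graph is connected with 0 odd-degree vertices.
Both Eulerian circuit and Eulerian path exist.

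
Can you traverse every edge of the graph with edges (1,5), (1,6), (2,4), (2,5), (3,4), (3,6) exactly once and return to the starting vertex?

Step 1: Find the degree of each vertex:
  deg(1) = 2
  deg(2) = 2
  deg(3) = 2
  deg(4) = 2
  deg(5) = 2
  deg(6) = 2

Step 2: Count vertices with odd degree:
  All vertices have even degree (0 odd-degree vertices)

Step 3: Apply Euler's theorem:
  - Eulerian circuit exists iff graph is connected and all vertices have even degree
  - Eulerian path exists iff graph is connected and has 0 or 2 odd-degree vertices

Graph is connected with 0 odd-degree vertices.
Both Eulerian circuit and Eulerian path exist.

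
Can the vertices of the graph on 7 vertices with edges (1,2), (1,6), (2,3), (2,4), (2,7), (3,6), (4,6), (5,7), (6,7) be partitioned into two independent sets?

Step 1: Attempt 2-coloring using BFS:
  Start at vertex 1, assign color 0
  Color vertex 2 with color 1 (neighbor of 1)
  Color vertex 6 with color 1 (neighbor of 1)
  Color vertex 3 with color 0 (neighbor of 2)
  Color vertex 4 with color 0 (neighbor of 2)
  Color vertex 7 with color 0 (neighbor of 2)
  Color vertex 5 with color 1 (neighbor of 7)

Step 2: 2-coloring succeeded. No conflicts found.
  Set A (color 0): {1, 3, 4, 7}
  Set B (color 1): {2, 5, 6}

The graph is bipartite with partition {1, 3, 4, 7}, {2, 5, 6}.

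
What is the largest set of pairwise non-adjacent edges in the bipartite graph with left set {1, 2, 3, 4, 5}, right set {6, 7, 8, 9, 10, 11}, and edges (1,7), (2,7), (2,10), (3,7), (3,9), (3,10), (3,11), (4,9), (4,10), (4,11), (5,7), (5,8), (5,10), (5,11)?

Step 1: List the neighbors of each left vertex:
  1: 7
  2: 7, 10
  3: 7, 9, 10, 11
  4: 9, 10, 11
  5: 7, 8, 10, 11

Step 2: Greedily match left vertices, then look for augmenting paths:
  Match 1 -- 7
  Match 2 -- 10
  Match 3 -- 9
  Match 4 -- 11
  Match 5 -- 8
  No augmenting path remains.

Step 3: Verify this is maximum:
  Matching size 5 = min(|L|, |R|) = min(5, 6), which is an upper bound, so this matching is maximum.

Maximum matching: {(1,7), (2,10), (3,9), (4,11), (5,8)}
Size: 5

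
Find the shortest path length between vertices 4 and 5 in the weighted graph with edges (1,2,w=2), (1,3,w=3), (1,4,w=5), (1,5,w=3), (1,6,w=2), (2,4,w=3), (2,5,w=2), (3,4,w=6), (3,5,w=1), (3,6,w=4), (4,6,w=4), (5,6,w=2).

Step 1: Build adjacency list with weights:
  1: 2(w=2), 3(w=3), 4(w=5), 5(w=3), 6(w=2)
  2: 1(w=2), 4(w=3), 5(w=2)
  3: 1(w=3), 4(w=6), 5(w=1), 6(w=4)
  4: 1(w=5), 2(w=3), 3(w=6), 6(w=4)
  5: 1(w=3), 2(w=2), 3(w=1), 6(w=2)
  6: 1(w=2), 3(w=4), 4(w=4), 5(w=2)

Step 2: Apply Dijkstra's algorithm from vertex 4:
  Visit vertex 4 (distance=0)
    Update dist[1] = 5
    Update dist[2] = 3
    Update dist[3] = 6
    Update dist[6] = 4
  Visit vertex 2 (distance=3)
    Update dist[5] = 5
  Visit vertex 6 (distance=4)
  Visit vertex 1 (distance=5)
  Visit vertex 5 (distance=5)

Step 3: Shortest path: 4 -> 2 -> 5
Total weight: 3 + 2 = 5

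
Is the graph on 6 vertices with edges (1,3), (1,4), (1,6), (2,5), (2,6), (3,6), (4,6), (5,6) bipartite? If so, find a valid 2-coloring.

Step 1: Attempt 2-coloring using BFS:
  Start at vertex 1, assign color 0
  Color vertex 3 with color 1 (neighbor of 1)
  Color vertex 4 with color 1 (neighbor of 1)
  Color vertex 6 with color 1 (neighbor of 1)

Step 2: Conflict found! Vertices 3 and 6 are adjacent but have the same color.
This means the graph contains an odd cycle.

The graph is NOT bipartite.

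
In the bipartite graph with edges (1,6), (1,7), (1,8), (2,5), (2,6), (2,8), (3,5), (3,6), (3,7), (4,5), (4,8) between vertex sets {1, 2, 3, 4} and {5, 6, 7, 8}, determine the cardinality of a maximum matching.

Step 1: List the neighbors of each left vertex:
  1: 6, 7, 8
  2: 5, 6, 8
  3: 5, 6, 7
  4: 5, 8

Step 2: Greedily match left vertices, then look for augmenting paths:
  Match 1 -- 6
  Match 2 -- 5
  Match 3 -- 7
  Match 4 -- 8
  No augmenting path remains.

Step 3: Verify this is maximum:
  Matching size 4 = min(|L|, |R|) = min(4, 4), which is an upper bound, so this matching is maximum.

Maximum matching: {(1,6), (2,5), (3,7), (4,8)}
Size: 4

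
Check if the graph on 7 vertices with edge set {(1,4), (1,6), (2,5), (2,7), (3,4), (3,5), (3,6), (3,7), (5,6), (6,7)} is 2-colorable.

Step 1: Attempt 2-coloring using BFS:
  Start at vertex 1, assign color 0
  Color vertex 4 with color 1 (neighbor of 1)
  Color vertex 6 with color 1 (neighbor of 1)
  Color vertex 3 with color 0 (neighbor of 4)
  Color vertex 5 with color 0 (neighbor of 6)
  Color vertex 7 with color 0 (neighbor of 6)

Step 2: Conflict found! Vertices 3 and 5 are adjacent but have the same color.
This means the graph contains an odd cycle.

The graph is NOT bipartite.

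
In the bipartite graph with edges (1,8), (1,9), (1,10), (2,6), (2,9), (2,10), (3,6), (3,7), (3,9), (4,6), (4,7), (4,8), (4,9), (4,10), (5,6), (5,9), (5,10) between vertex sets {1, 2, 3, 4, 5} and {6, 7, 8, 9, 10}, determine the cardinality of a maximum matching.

Step 1: List the neighbors of each left vertex:
  1: 8, 9, 10
  2: 6, 9, 10
  3: 6, 7, 9
  4: 6, 7, 8, 9, 10
  5: 6, 9, 10

Step 2: Greedily match left vertices, then look for augmenting paths:
  Match 1 -- 8
  Match 2 -- 6
  Match 3 -- 7
  Match 4 -- 9
  Match 5 -- 10
  No augmenting path remains.

Step 3: Verify this is maximum:
  Matching size 5 = min(|L|, |R|) = min(5, 5), which is an upper bound, so this matching is maximum.

Maximum matching: {(1,8), (2,6), (3,7), (4,9), (5,10)}
Size: 5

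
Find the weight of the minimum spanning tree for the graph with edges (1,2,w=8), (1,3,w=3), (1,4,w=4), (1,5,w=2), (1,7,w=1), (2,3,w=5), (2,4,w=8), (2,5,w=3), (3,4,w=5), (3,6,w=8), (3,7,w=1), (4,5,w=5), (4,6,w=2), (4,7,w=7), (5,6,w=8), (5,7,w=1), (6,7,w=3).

Apply Kruskal's algorithm (sort edges by weight, add if no cycle):

Sorted edges by weight:
  (1,7) w=1
  (3,7) w=1
  (5,7) w=1
  (1,5) w=2
  (4,6) w=2
  (1,3) w=3
  (2,5) w=3
  (6,7) w=3
  (1,4) w=4
  (2,3) w=5
  (3,4) w=5
  (4,5) w=5
  (4,7) w=7
  (1,2) w=8
  (2,4) w=8
  (3,6) w=8
  (5,6) w=8

Add edge (1,7) w=1 -- no cycle. Running total: 1
Add edge (3,7) w=1 -- no cycle. Running total: 2
Add edge (5,7) w=1 -- no cycle. Running total: 3
Skip edge (1,5) w=2 -- would create cycle
Add edge (4,6) w=2 -- no cycle. Running total: 5
Skip edge (1,3) w=3 -- would create cycle
Add edge (2,5) w=3 -- no cycle. Running total: 8
Add edge (6,7) w=3 -- no cycle. Running total: 11

MST edges: (1,7,w=1), (3,7,w=1), (5,7,w=1), (4,6,w=2), (2,5,w=3), (6,7,w=3)
Total MST weight: 1 + 1 + 1 + 2 + 3 + 3 = 11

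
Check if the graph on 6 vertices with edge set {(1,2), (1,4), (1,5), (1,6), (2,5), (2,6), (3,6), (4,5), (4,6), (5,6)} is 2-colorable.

Step 1: Attempt 2-coloring using BFS:
  Start at vertex 1, assign color 0
  Color vertex 2 with color 1 (neighbor of 1)
  Color vertex 4 with color 1 (neighbor of 1)
  Color vertex 5 with color 1 (neighbor of 1)
  Color vertex 6 with color 1 (neighbor of 1)

Step 2: Conflict found! Vertices 2 and 5 are adjacent but have the same color.
This means the graph contains an odd cycle.

The graph is NOT bipartite.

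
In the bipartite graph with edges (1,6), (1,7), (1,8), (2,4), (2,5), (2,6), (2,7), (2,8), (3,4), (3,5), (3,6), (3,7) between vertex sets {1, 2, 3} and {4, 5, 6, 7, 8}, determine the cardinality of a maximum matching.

Step 1: List the neighbors of each left vertex:
  1: 6, 7, 8
  2: 4, 5, 6, 7, 8
  3: 4, 5, 6, 7

Step 2: Greedily match left vertices, then look for augmenting paths:
  Match 1 -- 6
  Match 2 -- 4
  Match 3 -- 5
  No augmenting path remains.

Step 3: Verify this is maximum:
  Matching size 3 = min(|L|, |R|) = min(3, 5), which is an upper bound, so this matching is maximum.

Maximum matching: {(1,6), (2,4), (3,5)}
Size: 3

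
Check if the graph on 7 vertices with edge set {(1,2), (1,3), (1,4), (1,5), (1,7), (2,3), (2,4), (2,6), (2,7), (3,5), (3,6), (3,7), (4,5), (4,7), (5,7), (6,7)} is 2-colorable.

Step 1: Attempt 2-coloring using BFS:
  Start at vertex 1, assign color 0
  Color vertex 2 with color 1 (neighbor of 1)
  Color vertex 3 with color 1 (neighbor of 1)
  Color vertex 4 with color 1 (neighbor of 1)
  Color vertex 5 with color 1 (neighbor of 1)
  Color vertex 7 with color 1 (neighbor of 1)

Step 2: Conflict found! Vertices 2 and 3 are adjacent but have the same color.
This means the graph contains an odd cycle.

The graph is NOT bipartite.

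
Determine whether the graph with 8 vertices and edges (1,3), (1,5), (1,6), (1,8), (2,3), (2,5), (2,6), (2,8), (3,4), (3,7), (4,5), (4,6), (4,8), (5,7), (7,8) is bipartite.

Step 1: Attempt 2-coloring using BFS:
  Start at vertex 1, assign color 0
  Color vertex 3 with color 1 (neighbor of 1)
  Color vertex 5 with color 1 (neighbor of 1)
  Color vertex 6 with color 1 (neighbor of 1)
  Color vertex 8 with color 1 (neighbor of 1)
  Color vertex 2 with color 0 (neighbor of 3)
  Color vertex 4 with color 0 (neighbor of 3)
  Color vertex 7 with color 0 (neighbor of 3)

Step 2: 2-coloring succeeded. No conflicts found.
  Set A (color 0): {1, 2, 4, 7}
  Set B (color 1): {3, 5, 6, 8}

The graph is bipartite with partition {1, 2, 4, 7}, {3, 5, 6, 8}.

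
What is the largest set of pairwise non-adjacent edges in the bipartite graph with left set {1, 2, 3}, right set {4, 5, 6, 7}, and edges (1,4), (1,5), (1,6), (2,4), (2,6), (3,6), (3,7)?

Step 1: List the neighbors of each left vertex:
  1: 4, 5, 6
  2: 4, 6
  3: 6, 7

Step 2: Greedily match left vertices, then look for augmenting paths:
  Match 1 -- 4
  Match 2 -- 6
  Match 3 -- 7
  No augmenting path remains.

Step 3: Verify this is maximum:
  Matching size 3 = min(|L|, |R|) = min(3, 4), which is an upper bound, so this matching is maximum.

Maximum matching: {(1,4), (2,6), (3,7)}
Size: 3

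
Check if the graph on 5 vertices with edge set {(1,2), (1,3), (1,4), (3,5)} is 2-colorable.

Step 1: Attempt 2-coloring using BFS:
  Start at vertex 1, assign color 0
  Color vertex 2 with color 1 (neighbor of 1)
  Color vertex 3 with color 1 (neighbor of 1)
  Color vertex 4 with color 1 (neighbor of 1)
  Color vertex 5 with color 0 (neighbor of 3)

Step 2: 2-coloring succeeded. No conflicts found.
  Set A (color 0): {1, 5}
  Set B (color 1): {2, 3, 4}

The graph is bipartite with partition {1, 5}, {2, 3, 4}.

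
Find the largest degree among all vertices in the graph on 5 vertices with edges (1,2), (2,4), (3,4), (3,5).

Step 1: Count edges incident to each vertex:
  deg(1) = 1 (neighbors: 2)
  deg(2) = 2 (neighbors: 1, 4)
  deg(3) = 2 (neighbors: 4, 5)
  deg(4) = 2 (neighbors: 2, 3)
  deg(5) = 1 (neighbors: 3)

Step 2: Find maximum:
  max(1, 2, 2, 2, 1) = 2 (vertex 2)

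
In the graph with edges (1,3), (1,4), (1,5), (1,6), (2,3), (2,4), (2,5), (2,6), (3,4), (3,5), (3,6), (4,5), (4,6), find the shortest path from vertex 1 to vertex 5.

Step 1: Build adjacency list:
  1: 3, 4, 5, 6
  2: 3, 4, 5, 6
  3: 1, 2, 4, 5, 6
  4: 1, 2, 3, 5, 6
  5: 1, 2, 3, 4
  6: 1, 2, 3, 4

Step 2: BFS from vertex 1 to find shortest path to 5:
  vertex 3 reached at distance 1
  vertex 4 reached at distance 1
  vertex 5 reached at distance 1

Step 3: Shortest path: 1 -> 5
Path length: 1 edge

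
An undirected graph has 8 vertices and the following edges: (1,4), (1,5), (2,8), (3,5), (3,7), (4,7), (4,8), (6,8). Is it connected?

Step 1: Build adjacency list from edges:
  1: 4, 5
  2: 8
  3: 5, 7
  4: 1, 7, 8
  5: 1, 3
  6: 8
  7: 3, 4
  8: 2, 4, 6

Step 2: Run BFS/DFS from vertex 1:
  Visited: {1, 4, 5, 7, 8, 3, 2, 6}
  Reached 8 of 8 vertices

Step 3: All 8 vertices reached from vertex 1, so the graph is connected.
Answer: Yes, the graph is connected.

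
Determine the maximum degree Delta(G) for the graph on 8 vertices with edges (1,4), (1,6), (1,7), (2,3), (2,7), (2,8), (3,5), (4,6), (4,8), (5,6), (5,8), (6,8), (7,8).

Step 1: Count edges incident to each vertex:
  deg(1) = 3 (neighbors: 4, 6, 7)
  deg(2) = 3 (neighbors: 3, 7, 8)
  deg(3) = 2 (neighbors: 2, 5)
  deg(4) = 3 (neighbors: 1, 6, 8)
  deg(5) = 3 (neighbors: 3, 6, 8)
  deg(6) = 4 (neighbors: 1, 4, 5, 8)
  deg(7) = 3 (neighbors: 1, 2, 8)
  deg(8) = 5 (neighbors: 2, 4, 5, 6, 7)

Step 2: Find maximum:
  max(3, 3, 2, 3, 3, 4, 3, 5) = 5 (vertex 8)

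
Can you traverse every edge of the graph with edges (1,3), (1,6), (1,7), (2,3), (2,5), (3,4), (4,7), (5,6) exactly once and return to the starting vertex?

Step 1: Find the degree of each vertex:
  deg(1) = 3
  deg(2) = 2
  deg(3) = 3
  deg(4) = 2
  deg(5) = 2
  deg(6) = 2
  deg(7) = 2

Step 2: Count vertices with odd degree:
  Odd-degree vertices: 1, 3 (2 total)

Step 3: Apply Euler's theorem:
  - Eulerian circuit exists iff graph is connected and all vertices have even degree
  - Eulerian path exists iff graph is connected and has 0 or 2 odd-degree vertices

Graph is connected with exactly 2 odd-degree vertices (1, 3).
Eulerian path exists (starting and ending at the odd-degree vertices), but no Eulerian circuit.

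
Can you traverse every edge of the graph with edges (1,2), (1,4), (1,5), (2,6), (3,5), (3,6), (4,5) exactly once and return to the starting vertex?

Step 1: Find the degree of each vertex:
  deg(1) = 3
  deg(2) = 2
  deg(3) = 2
  deg(4) = 2
  deg(5) = 3
  deg(6) = 2

Step 2: Count vertices with odd degree:
  Odd-degree vertices: 1, 5 (2 total)

Step 3: Apply Euler's theorem:
  - Eulerian circuit exists iff graph is connected and all vertices have even degree
  - Eulerian path exists iff graph is connected and has 0 or 2 odd-degree vertices

Graph is connected with exactly 2 odd-degree vertices (1, 5).
Eulerian path exists (starting and ending at the odd-degree vertices), but no Eulerian circuit.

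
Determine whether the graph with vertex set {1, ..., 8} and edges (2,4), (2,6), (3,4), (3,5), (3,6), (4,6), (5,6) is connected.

Step 1: Build adjacency list from edges:
  1: (none)
  2: 4, 6
  3: 4, 5, 6
  4: 2, 3, 6
  5: 3, 6
  6: 2, 3, 4, 5
  7: (none)
  8: (none)

Step 2: Run BFS/DFS from vertex 1:
  Visited: {1}
  Reached 1 of 8 vertices

Step 3: Only 1 of 8 vertices reached. Graph is disconnected.
Connected components: {1}, {2, 3, 4, 5, 6}, {7}, {8}
Answer: No, the graph is not connected (4 components).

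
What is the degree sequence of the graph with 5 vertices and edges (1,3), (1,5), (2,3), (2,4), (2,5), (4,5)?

Step 1: Count edges incident to each vertex:
  deg(1) = 2 (neighbors: 3, 5)
  deg(2) = 3 (neighbors: 3, 4, 5)
  deg(3) = 2 (neighbors: 1, 2)
  deg(4) = 2 (neighbors: 2, 5)
  deg(5) = 3 (neighbors: 1, 2, 4)

Step 2: Sort degrees in non-increasing order:
  Degrees: [2, 3, 2, 2, 3] -> sorted: [3, 3, 2, 2, 2]

Degree sequence: [3, 3, 2, 2, 2]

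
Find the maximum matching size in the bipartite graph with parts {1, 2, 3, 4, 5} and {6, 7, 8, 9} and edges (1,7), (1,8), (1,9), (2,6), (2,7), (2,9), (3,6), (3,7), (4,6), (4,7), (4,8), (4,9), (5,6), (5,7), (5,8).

Step 1: List the neighbors of each left vertex:
  1: 7, 8, 9
  2: 6, 7, 9
  3: 6, 7
  4: 6, 7, 8, 9
  5: 6, 7, 8

Step 2: Greedily match left vertices, then look for augmenting paths:
  Match 1 -- 7
  Match 2 -- 9
  Match 3 -- 6
  Match 4 -- 8
  No augmenting path remains.

Step 3: Verify this is maximum:
  Matching size 4 = min(|L|, |R|) = min(5, 4), which is an upper bound, so this matching is maximum.

Maximum matching: {(1,7), (2,9), (3,6), (4,8)}
Size: 4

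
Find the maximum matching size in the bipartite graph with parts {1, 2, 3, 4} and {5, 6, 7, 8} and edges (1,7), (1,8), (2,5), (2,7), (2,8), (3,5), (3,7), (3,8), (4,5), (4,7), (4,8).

Step 1: List the neighbors of each left vertex:
  1: 7, 8
  2: 5, 7, 8
  3: 5, 7, 8
  4: 5, 7, 8

Step 2: Greedily match left vertices, then look for augmenting paths:
  Match 1 -- 7
  Match 2 -- 5
  Match 3 -- 8
  No augmenting path remains.

Step 3: Verify this is maximum:
  Matching has size 3. The vertex set {5, 7, 8} covers every edge and has size 3; any matching has at most one edge per cover vertex, so 3 is maximum (König's theorem).

Maximum matching: {(1,7), (2,5), (3,8)}
Size: 3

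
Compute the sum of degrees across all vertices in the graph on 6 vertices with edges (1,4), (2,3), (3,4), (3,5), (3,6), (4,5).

Step 1: Count edges incident to each vertex:
  deg(1) = 1 (neighbors: 4)
  deg(2) = 1 (neighbors: 3)
  deg(3) = 4 (neighbors: 2, 4, 5, 6)
  deg(4) = 3 (neighbors: 1, 3, 5)
  deg(5) = 2 (neighbors: 3, 4)
  deg(6) = 1 (neighbors: 3)

Step 2: Sum all degrees:
  1 + 1 + 4 + 3 + 2 + 1 = 12

Verification: sum of degrees = 2 * |E| = 2 * 6 = 12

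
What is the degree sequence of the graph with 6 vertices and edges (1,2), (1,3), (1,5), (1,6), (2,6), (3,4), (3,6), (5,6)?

Step 1: Count edges incident to each vertex:
  deg(1) = 4 (neighbors: 2, 3, 5, 6)
  deg(2) = 2 (neighbors: 1, 6)
  deg(3) = 3 (neighbors: 1, 4, 6)
  deg(4) = 1 (neighbors: 3)
  deg(5) = 2 (neighbors: 1, 6)
  deg(6) = 4 (neighbors: 1, 2, 3, 5)

Step 2: Sort degrees in non-increasing order:
  Degrees: [4, 2, 3, 1, 2, 4] -> sorted: [4, 4, 3, 2, 2, 1]

Degree sequence: [4, 4, 3, 2, 2, 1]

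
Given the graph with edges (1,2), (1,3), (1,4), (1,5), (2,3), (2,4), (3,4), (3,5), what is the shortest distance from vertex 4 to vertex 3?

Step 1: Build adjacency list:
  1: 2, 3, 4, 5
  2: 1, 3, 4
  3: 1, 2, 4, 5
  4: 1, 2, 3
  5: 1, 3

Step 2: BFS from vertex 4 to find shortest path to 3:
  vertex 1 reached at distance 1
  vertex 2 reached at distance 1
  vertex 3 reached at distance 1

Step 3: Shortest path: 4 -> 3
Path length: 1 edge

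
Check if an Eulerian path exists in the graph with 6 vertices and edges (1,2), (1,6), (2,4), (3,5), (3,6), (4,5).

Step 1: Find the degree of each vertex:
  deg(1) = 2
  deg(2) = 2
  deg(3) = 2
  deg(4) = 2
  deg(5) = 2
  deg(6) = 2

Step 2: Count vertices with odd degree:
  All vertices have even degree (0 odd-degree vertices)

Step 3: Apply Euler's theorem:
  - Eulerian circuit exists iff graph is connected and all vertices have even degree
  - Eulerian path exists iff graph is connected and has 0 or 2 odd-degree vertices

Graph is connected with 0 odd-degree vertices.
Both Eulerian circuit and Eulerian path exist.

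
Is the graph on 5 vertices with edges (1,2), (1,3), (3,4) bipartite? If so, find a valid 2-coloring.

Step 1: Attempt 2-coloring using BFS:
  Start at vertex 1, assign color 0
  Color vertex 2 with color 1 (neighbor of 1)
  Color vertex 3 with color 1 (neighbor of 1)
  Color vertex 4 with color 0 (neighbor of 3)
  Start new component at vertex 5, assign color 0

Step 2: 2-coloring succeeded. No conflicts found.
  Set A (color 0): {1, 4, 5}
  Set B (color 1): {2, 3}

The graph is bipartite with partition {1, 4, 5}, {2, 3}.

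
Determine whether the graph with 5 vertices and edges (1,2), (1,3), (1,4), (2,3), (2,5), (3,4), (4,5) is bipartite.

Step 1: Attempt 2-coloring using BFS:
  Start at vertex 1, assign color 0
  Color vertex 2 with color 1 (neighbor of 1)
  Color vertex 3 with color 1 (neighbor of 1)
  Color vertex 4 with color 1 (neighbor of 1)

Step 2: Conflict found! Vertices 2 and 3 are adjacent but have the same color.
This means the graph contains an odd cycle.

The graph is NOT bipartite.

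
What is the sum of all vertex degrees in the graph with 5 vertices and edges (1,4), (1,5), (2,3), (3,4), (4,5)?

Step 1: Count edges incident to each vertex:
  deg(1) = 2 (neighbors: 4, 5)
  deg(2) = 1 (neighbors: 3)
  deg(3) = 2 (neighbors: 2, 4)
  deg(4) = 3 (neighbors: 1, 3, 5)
  deg(5) = 2 (neighbors: 1, 4)

Step 2: Sum all degrees:
  2 + 1 + 2 + 3 + 2 = 10

Verification: sum of degrees = 2 * |E| = 2 * 5 = 10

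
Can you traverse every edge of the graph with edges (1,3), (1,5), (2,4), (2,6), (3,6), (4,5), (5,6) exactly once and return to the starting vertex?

Step 1: Find the degree of each vertex:
  deg(1) = 2
  deg(2) = 2
  deg(3) = 2
  deg(4) = 2
  deg(5) = 3
  deg(6) = 3

Step 2: Count vertices with odd degree:
  Odd-degree vertices: 5, 6 (2 total)

Step 3: Apply Euler's theorem:
  - Eulerian circuit exists iff graph is connected and all vertices have even degree
  - Eulerian path exists iff graph is connected and has 0 or 2 odd-degree vertices

Graph is connected with exactly 2 odd-degree vertices (5, 6).
Eulerian path exists (starting and ending at the odd-degree vertices), but no Eulerian circuit.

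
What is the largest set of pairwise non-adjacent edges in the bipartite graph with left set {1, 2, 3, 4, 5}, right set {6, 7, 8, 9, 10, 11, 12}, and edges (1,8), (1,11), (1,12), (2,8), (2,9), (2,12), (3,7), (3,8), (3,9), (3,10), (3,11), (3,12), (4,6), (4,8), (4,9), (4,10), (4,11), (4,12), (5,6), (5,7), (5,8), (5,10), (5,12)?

Step 1: List the neighbors of each left vertex:
  1: 8, 11, 12
  2: 8, 9, 12
  3: 7, 8, 9, 10, 11, 12
  4: 6, 8, 9, 10, 11, 12
  5: 6, 7, 8, 10, 12

Step 2: Greedily match left vertices, then look for augmenting paths:
  Match 1 -- 8
  Match 2 -- 9
  Match 3 -- 7
  Match 4 -- 6
  Match 5 -- 10
  No augmenting path remains.

Step 3: Verify this is maximum:
  Matching size 5 = min(|L|, |R|) = min(5, 7), which is an upper bound, so this matching is maximum.

Maximum matching: {(1,8), (2,9), (3,7), (4,6), (5,10)}
Size: 5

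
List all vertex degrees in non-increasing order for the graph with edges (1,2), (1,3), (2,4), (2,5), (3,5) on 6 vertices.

Step 1: Count edges incident to each vertex:
  deg(1) = 2 (neighbors: 2, 3)
  deg(2) = 3 (neighbors: 1, 4, 5)
  deg(3) = 2 (neighbors: 1, 5)
  deg(4) = 1 (neighbors: 2)
  deg(5) = 2 (neighbors: 2, 3)
  deg(6) = 0 (neighbors: none)

Step 2: Sort degrees in non-increasing order:
  Degrees: [2, 3, 2, 1, 2, 0] -> sorted: [3, 2, 2, 2, 1, 0]

Degree sequence: [3, 2, 2, 2, 1, 0]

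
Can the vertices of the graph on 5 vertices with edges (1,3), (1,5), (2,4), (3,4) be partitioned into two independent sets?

Step 1: Attempt 2-coloring using BFS:
  Start at vertex 1, assign color 0
  Color vertex 3 with color 1 (neighbor of 1)
  Color vertex 5 with color 1 (neighbor of 1)
  Color vertex 4 with color 0 (neighbor of 3)
  Color vertex 2 with color 1 (neighbor of 4)

Step 2: 2-coloring succeeded. No conflicts found.
  Set A (color 0): {1, 4}
  Set B (color 1): {2, 3, 5}

The graph is bipartite with partition {1, 4}, {2, 3, 5}.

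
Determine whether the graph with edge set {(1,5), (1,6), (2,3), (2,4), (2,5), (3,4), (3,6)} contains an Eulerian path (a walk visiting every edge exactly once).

Step 1: Find the degree of each vertex:
  deg(1) = 2
  deg(2) = 3
  deg(3) = 3
  deg(4) = 2
  deg(5) = 2
  deg(6) = 2

Step 2: Count vertices with odd degree:
  Odd-degree vertices: 2, 3 (2 total)

Step 3: Apply Euler's theorem:
  - Eulerian circuit exists iff graph is connected and all vertices have even degree
  - Eulerian path exists iff graph is connected and has 0 or 2 odd-degree vertices

Graph is connected with exactly 2 odd-degree vertices (2, 3).
Eulerian path exists (starting and ending at the odd-degree vertices), but no Eulerian circuit.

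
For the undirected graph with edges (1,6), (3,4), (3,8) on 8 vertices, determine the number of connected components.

Step 1: Build adjacency list from edges:
  1: 6
  2: (none)
  3: 4, 8
  4: 3
  5: (none)
  6: 1
  7: (none)
  8: 3

Step 2: Run BFS/DFS from vertex 1:
  Visited: {1, 6}
  Reached 2 of 8 vertices

Step 3: Only 2 of 8 vertices reached. Graph is disconnected.
Connected components: {1, 6}, {2}, {3, 4, 8}, {5}, {7}
Number of connected components: 5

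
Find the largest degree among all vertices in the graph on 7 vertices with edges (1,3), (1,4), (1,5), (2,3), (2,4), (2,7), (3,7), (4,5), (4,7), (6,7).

Step 1: Count edges incident to each vertex:
  deg(1) = 3 (neighbors: 3, 4, 5)
  deg(2) = 3 (neighbors: 3, 4, 7)
  deg(3) = 3 (neighbors: 1, 2, 7)
  deg(4) = 4 (neighbors: 1, 2, 5, 7)
  deg(5) = 2 (neighbors: 1, 4)
  deg(6) = 1 (neighbors: 7)
  deg(7) = 4 (neighbors: 2, 3, 4, 6)

Step 2: Find maximum:
  max(3, 3, 3, 4, 2, 1, 4) = 4 (vertex 4)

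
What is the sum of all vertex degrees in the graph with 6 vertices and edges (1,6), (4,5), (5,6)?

Step 1: Count edges incident to each vertex:
  deg(1) = 1 (neighbors: 6)
  deg(2) = 0 (neighbors: none)
  deg(3) = 0 (neighbors: none)
  deg(4) = 1 (neighbors: 5)
  deg(5) = 2 (neighbors: 4, 6)
  deg(6) = 2 (neighbors: 1, 5)

Step 2: Sum all degrees:
  1 + 0 + 0 + 1 + 2 + 2 = 6

Verification: sum of degrees = 2 * |E| = 2 * 3 = 6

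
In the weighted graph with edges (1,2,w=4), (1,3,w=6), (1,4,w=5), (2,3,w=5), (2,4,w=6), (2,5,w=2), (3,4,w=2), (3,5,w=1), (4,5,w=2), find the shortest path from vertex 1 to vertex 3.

Step 1: Build adjacency list with weights:
  1: 2(w=4), 3(w=6), 4(w=5)
  2: 1(w=4), 3(w=5), 4(w=6), 5(w=2)
  3: 1(w=6), 2(w=5), 4(w=2), 5(w=1)
  4: 1(w=5), 2(w=6), 3(w=2), 5(w=2)
  5: 2(w=2), 3(w=1), 4(w=2)

Step 2: Apply Dijkstra's algorithm from vertex 1:
  Visit vertex 1 (distance=0)
    Update dist[2] = 4
    Update dist[3] = 6
    Update dist[4] = 5
  Visit vertex 2 (distance=4)
    Update dist[5] = 6
  Visit vertex 4 (distance=5)
  Visit vertex 3 (distance=6)

Step 3: Shortest path: 1 -> 3
Total weight: 6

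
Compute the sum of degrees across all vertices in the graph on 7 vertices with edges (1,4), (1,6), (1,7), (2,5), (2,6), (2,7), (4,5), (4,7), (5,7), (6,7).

Step 1: Count edges incident to each vertex:
  deg(1) = 3 (neighbors: 4, 6, 7)
  deg(2) = 3 (neighbors: 5, 6, 7)
  deg(3) = 0 (neighbors: none)
  deg(4) = 3 (neighbors: 1, 5, 7)
  deg(5) = 3 (neighbors: 2, 4, 7)
  deg(6) = 3 (neighbors: 1, 2, 7)
  deg(7) = 5 (neighbors: 1, 2, 4, 5, 6)

Step 2: Sum all degrees:
  3 + 3 + 0 + 3 + 3 + 3 + 5 = 20

Verification: sum of degrees = 2 * |E| = 2 * 10 = 20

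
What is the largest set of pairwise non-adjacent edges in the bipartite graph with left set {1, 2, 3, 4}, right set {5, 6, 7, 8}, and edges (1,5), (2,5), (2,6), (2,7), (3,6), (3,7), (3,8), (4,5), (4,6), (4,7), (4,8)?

Step 1: List the neighbors of each left vertex:
  1: 5
  2: 5, 6, 7
  3: 6, 7, 8
  4: 5, 6, 7, 8

Step 2: Greedily match left vertices, then look for augmenting paths:
  Match 1 -- 5
  Match 2 -- 6
  Match 3 -- 7
  Match 4 -- 8
  No augmenting path remains.

Step 3: Verify this is maximum:
  Matching size 4 = min(|L|, |R|) = min(4, 4), which is an upper bound, so this matching is maximum.

Maximum matching: {(1,5), (2,6), (3,7), (4,8)}
Size: 4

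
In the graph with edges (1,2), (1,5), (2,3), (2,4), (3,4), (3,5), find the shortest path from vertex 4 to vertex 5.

Step 1: Build adjacency list:
  1: 2, 5
  2: 1, 3, 4
  3: 2, 4, 5
  4: 2, 3
  5: 1, 3

Step 2: BFS from vertex 4 to find shortest path to 5:
  vertex 2 reached at distance 1
  vertex 3 reached at distance 1
  vertex 1 reached at distance 2
  vertex 5 reached at distance 2

Step 3: Shortest path: 4 -> 3 -> 5
Path length: 2 edges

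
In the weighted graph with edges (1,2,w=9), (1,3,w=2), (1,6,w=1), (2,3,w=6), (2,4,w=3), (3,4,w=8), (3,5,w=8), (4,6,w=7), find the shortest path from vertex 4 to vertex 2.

Step 1: Build adjacency list with weights:
  1: 2(w=9), 3(w=2), 6(w=1)
  2: 1(w=9), 3(w=6), 4(w=3)
  3: 1(w=2), 2(w=6), 4(w=8), 5(w=8)
  4: 2(w=3), 3(w=8), 6(w=7)
  5: 3(w=8)
  6: 1(w=1), 4(w=7)

Step 2: Apply Dijkstra's algorithm from vertex 4:
  Visit vertex 4 (distance=0)
    Update dist[2] = 3
    Update dist[3] = 8
    Update dist[6] = 7
  Visit vertex 2 (distance=3)
    Update dist[1] = 12

Step 3: Shortest path: 4 -> 2
Total weight: 3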